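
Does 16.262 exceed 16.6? No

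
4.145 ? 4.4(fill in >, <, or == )<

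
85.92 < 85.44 False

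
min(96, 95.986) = 95.986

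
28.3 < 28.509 True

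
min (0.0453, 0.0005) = 0.0005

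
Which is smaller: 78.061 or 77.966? 77.966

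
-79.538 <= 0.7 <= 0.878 True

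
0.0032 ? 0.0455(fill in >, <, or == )<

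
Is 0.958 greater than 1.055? No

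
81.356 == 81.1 False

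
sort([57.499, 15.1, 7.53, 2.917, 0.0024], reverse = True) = [57.499, 15.1, 7.53, 2.917, 0.0024]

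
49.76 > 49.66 True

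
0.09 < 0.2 True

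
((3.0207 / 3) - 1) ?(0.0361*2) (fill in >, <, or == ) <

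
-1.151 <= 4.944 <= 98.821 True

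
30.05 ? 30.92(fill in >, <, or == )<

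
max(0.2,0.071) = 0.2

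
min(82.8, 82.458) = 82.458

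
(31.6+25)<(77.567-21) False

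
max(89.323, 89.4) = 89.4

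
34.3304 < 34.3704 True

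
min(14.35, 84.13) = 14.35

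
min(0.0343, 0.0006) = 0.0006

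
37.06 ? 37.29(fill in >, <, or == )<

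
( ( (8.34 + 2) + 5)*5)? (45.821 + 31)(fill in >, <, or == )<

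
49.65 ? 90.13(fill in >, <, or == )<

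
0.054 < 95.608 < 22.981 False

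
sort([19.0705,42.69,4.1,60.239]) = [4.1,19.0705,42.69,60.239]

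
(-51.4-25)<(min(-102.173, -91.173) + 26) True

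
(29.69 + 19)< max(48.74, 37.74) True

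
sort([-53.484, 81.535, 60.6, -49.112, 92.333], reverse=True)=[92.333, 81.535, 60.6, -49.112, -53.484]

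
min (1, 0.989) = 0.989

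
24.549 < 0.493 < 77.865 False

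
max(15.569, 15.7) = 15.7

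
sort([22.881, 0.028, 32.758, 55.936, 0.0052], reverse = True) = [55.936, 32.758, 22.881, 0.028, 0.0052]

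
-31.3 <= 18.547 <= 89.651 True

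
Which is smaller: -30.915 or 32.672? -30.915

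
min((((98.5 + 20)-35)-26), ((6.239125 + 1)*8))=57.5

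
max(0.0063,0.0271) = 0.0271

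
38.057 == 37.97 False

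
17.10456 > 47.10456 False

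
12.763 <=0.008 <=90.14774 False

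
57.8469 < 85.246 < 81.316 False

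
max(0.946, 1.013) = 1.013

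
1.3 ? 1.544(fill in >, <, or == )<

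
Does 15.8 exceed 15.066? Yes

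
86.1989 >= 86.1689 True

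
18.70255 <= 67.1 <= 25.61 False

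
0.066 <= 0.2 True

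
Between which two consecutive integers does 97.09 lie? 97 and 98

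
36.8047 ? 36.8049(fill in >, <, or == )<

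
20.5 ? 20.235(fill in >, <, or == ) >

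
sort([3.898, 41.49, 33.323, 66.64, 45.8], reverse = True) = [66.64, 45.8, 41.49, 33.323, 3.898]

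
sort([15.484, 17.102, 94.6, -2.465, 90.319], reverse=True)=[94.6, 90.319, 17.102, 15.484, -2.465]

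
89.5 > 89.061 True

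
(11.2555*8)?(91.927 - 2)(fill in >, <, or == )>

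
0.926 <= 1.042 True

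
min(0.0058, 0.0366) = 0.0058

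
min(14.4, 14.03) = 14.03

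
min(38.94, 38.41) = 38.41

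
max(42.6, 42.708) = 42.708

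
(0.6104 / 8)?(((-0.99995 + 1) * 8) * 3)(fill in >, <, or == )>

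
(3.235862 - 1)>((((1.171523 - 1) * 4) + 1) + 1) False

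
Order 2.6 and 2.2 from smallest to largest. 2.2, 2.6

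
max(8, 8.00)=8.00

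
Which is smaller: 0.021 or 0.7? 0.021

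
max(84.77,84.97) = 84.97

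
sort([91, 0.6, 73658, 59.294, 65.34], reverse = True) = [73658, 91, 65.34, 59.294, 0.6]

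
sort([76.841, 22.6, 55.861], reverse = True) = [76.841, 55.861, 22.6]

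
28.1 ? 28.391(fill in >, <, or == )<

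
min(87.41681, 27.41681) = 27.41681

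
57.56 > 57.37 True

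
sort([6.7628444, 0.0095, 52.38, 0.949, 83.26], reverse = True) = [83.26, 52.38, 6.7628444, 0.949, 0.0095]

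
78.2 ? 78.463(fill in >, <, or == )<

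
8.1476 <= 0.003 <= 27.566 False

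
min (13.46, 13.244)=13.244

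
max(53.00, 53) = 53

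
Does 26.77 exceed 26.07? Yes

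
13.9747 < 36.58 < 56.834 True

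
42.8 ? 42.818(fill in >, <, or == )<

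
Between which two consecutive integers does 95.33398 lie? 95 and 96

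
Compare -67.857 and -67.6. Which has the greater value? -67.6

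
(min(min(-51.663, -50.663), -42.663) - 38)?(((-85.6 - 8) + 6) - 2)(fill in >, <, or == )<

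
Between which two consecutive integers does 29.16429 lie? 29 and 30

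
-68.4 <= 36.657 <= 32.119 False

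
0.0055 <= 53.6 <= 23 False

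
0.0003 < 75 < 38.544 False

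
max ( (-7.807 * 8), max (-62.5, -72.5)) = -62.456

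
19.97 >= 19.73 True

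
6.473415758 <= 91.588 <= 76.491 False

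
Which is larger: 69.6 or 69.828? 69.828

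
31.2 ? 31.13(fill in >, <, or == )>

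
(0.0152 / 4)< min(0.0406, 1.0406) True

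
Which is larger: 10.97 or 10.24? 10.97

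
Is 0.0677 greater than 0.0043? Yes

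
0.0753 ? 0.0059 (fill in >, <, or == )>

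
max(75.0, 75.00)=75.00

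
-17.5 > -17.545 True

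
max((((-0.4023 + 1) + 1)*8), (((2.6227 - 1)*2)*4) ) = 12.9816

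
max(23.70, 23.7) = 23.7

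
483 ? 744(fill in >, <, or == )<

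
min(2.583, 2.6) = 2.583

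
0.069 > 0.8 False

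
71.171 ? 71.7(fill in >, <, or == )<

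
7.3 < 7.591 True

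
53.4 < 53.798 True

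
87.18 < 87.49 True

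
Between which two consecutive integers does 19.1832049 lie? 19 and 20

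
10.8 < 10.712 False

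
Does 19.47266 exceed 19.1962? Yes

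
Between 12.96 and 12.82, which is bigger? 12.96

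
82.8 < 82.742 False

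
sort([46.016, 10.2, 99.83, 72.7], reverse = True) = [99.83, 72.7, 46.016, 10.2]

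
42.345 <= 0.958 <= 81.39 False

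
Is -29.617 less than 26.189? Yes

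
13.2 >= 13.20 True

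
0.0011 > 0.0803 False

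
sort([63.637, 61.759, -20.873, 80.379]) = [-20.873, 61.759, 63.637, 80.379]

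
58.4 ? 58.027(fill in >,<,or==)>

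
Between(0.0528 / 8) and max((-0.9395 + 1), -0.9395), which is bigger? max((-0.9395 + 1), -0.9395)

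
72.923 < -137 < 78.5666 False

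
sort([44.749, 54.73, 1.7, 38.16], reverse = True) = [54.73, 44.749, 38.16, 1.7]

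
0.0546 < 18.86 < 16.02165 False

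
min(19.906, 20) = 19.906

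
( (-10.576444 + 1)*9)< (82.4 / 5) True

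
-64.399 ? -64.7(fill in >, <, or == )>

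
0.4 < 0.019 False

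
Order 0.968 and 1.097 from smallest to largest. 0.968, 1.097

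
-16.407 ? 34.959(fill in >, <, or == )<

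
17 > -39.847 True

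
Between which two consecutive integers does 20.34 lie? 20 and 21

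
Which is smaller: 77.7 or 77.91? 77.7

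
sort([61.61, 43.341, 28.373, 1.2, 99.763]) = [1.2, 28.373, 43.341, 61.61, 99.763]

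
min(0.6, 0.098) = 0.098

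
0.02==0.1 False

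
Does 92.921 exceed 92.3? Yes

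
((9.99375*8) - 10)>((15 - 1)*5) False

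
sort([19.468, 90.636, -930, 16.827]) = [-930, 16.827, 19.468, 90.636]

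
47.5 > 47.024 True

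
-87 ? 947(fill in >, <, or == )<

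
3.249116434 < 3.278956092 True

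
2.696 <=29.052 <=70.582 True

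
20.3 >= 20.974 False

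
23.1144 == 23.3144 False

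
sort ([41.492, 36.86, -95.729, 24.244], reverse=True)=[41.492, 36.86, 24.244, -95.729]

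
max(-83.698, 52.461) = 52.461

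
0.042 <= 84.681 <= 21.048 False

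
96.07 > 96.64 False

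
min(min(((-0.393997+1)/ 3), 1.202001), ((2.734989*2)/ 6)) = 0.202001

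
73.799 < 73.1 False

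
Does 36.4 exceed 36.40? No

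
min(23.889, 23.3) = 23.3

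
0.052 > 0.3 False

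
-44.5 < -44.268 True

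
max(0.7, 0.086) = 0.7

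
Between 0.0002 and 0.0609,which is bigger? 0.0609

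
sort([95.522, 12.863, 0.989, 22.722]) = [0.989, 12.863, 22.722, 95.522]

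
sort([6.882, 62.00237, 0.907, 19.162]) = [0.907, 6.882, 19.162, 62.00237]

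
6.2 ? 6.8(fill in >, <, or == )<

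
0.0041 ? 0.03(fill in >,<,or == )<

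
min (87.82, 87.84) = 87.82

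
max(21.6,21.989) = 21.989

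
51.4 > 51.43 False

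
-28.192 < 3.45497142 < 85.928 True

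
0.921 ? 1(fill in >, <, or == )<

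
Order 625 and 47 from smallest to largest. 47, 625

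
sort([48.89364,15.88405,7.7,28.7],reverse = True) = [48.89364,28.7,15.88405,7.7]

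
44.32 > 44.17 True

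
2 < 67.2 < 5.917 False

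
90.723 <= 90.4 False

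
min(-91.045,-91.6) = -91.6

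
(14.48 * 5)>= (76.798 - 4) False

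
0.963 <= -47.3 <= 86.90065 False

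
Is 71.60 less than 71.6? No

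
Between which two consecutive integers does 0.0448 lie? 0 and 1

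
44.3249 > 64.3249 False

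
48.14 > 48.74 False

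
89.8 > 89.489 True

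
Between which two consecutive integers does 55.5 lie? 55 and 56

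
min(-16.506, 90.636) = -16.506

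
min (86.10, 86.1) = 86.10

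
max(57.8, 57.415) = 57.8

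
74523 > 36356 True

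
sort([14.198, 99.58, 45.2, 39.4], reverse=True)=[99.58, 45.2, 39.4, 14.198]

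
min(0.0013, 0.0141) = 0.0013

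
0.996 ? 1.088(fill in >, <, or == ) <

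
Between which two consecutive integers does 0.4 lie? 0 and 1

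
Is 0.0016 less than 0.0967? Yes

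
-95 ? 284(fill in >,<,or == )<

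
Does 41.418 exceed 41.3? Yes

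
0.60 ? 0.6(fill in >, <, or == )==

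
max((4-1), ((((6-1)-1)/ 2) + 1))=3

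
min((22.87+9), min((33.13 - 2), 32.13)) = 31.13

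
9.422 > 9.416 True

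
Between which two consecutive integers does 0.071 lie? 0 and 1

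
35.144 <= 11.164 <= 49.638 False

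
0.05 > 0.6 False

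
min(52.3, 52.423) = 52.3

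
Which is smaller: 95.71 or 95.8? 95.71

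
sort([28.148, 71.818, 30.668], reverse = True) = [71.818, 30.668, 28.148]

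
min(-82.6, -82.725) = -82.725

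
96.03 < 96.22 True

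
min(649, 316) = 316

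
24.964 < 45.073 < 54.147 True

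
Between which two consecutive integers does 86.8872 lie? 86 and 87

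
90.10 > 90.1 False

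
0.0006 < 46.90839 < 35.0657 False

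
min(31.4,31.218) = 31.218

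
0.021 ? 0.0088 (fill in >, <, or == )>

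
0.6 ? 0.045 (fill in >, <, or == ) >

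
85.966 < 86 True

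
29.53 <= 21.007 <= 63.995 False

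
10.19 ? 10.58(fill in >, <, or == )<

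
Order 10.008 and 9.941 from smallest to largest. 9.941, 10.008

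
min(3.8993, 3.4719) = 3.4719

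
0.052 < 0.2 True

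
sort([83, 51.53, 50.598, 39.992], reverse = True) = [83, 51.53, 50.598, 39.992]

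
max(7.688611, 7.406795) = 7.688611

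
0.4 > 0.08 True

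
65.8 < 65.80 False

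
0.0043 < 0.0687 True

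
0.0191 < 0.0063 False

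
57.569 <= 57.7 True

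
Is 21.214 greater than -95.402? Yes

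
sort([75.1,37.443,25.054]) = [25.054,37.443,75.1]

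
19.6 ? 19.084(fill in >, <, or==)>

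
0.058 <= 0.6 True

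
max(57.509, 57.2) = 57.509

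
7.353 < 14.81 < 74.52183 True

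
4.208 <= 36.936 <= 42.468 True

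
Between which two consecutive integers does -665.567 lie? -666 and -665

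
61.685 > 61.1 True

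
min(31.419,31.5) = 31.419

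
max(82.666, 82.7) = 82.7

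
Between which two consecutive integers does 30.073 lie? 30 and 31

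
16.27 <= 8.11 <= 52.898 False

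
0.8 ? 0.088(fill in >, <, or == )>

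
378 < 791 True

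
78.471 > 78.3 True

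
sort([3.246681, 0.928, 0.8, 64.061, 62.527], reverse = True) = [64.061, 62.527, 3.246681, 0.928, 0.8]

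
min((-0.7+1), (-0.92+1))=0.08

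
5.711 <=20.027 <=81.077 True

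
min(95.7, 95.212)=95.212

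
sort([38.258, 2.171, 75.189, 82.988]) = [2.171, 38.258, 75.189, 82.988]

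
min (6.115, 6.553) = 6.115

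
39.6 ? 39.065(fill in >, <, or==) >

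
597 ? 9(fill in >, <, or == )>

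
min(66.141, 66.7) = 66.141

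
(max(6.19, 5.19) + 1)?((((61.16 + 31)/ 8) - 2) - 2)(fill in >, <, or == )<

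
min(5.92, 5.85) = 5.85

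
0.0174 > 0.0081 True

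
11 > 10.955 True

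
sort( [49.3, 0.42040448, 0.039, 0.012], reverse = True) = [49.3, 0.42040448, 0.039, 0.012]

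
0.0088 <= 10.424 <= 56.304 True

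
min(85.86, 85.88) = 85.86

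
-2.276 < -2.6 False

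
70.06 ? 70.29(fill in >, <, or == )<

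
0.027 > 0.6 False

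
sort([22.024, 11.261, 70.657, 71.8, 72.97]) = [11.261, 22.024, 70.657, 71.8, 72.97]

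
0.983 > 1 False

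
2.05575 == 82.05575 False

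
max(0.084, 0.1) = 0.1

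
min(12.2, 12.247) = 12.2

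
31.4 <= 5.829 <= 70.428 False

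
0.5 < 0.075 False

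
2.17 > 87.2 False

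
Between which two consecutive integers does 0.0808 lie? 0 and 1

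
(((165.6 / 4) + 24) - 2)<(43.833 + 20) True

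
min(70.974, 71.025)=70.974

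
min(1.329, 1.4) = 1.329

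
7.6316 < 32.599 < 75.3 True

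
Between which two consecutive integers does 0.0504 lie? 0 and 1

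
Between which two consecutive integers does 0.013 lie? 0 and 1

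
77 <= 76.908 False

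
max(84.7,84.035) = 84.7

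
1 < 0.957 False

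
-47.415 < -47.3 True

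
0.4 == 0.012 False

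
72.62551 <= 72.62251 False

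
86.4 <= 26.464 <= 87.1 False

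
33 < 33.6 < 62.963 True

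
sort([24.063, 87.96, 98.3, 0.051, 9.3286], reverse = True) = [98.3, 87.96, 24.063, 9.3286, 0.051]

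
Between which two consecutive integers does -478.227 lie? -479 and -478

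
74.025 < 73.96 False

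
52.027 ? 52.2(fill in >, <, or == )<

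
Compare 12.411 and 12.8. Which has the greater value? 12.8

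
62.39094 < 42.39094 False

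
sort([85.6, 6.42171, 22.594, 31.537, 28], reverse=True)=[85.6, 31.537, 28, 22.594, 6.42171]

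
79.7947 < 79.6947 False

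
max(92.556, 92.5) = 92.556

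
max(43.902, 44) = 44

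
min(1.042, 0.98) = 0.98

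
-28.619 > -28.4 False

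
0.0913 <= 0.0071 False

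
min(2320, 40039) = 2320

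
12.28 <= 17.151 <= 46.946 True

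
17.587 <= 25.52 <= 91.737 True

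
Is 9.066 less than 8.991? No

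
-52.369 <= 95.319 True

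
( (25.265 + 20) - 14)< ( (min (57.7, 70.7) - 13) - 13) True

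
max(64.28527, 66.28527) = 66.28527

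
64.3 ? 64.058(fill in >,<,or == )>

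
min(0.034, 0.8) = 0.034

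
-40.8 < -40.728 True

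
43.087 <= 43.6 True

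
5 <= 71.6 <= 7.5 False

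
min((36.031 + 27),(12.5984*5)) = 62.992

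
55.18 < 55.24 True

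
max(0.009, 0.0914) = 0.0914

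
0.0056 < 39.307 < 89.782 True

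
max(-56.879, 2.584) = 2.584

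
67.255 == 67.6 False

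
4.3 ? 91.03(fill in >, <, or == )<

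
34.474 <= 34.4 False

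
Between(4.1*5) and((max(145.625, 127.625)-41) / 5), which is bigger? ((max(145.625, 127.625)-41) / 5)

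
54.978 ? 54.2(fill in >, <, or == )>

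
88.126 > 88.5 False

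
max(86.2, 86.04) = 86.2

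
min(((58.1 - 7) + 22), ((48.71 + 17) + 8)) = 73.1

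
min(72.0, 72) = 72.0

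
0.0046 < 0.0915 True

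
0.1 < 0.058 False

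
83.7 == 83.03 False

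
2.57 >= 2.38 True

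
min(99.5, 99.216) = 99.216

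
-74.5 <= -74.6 False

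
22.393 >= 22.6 False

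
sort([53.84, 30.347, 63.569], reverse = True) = [63.569, 53.84, 30.347]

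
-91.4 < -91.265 True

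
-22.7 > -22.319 False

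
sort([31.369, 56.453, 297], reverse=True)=[297, 56.453, 31.369]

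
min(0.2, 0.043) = 0.043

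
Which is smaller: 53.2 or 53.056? 53.056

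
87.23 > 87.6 False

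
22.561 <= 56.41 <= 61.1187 True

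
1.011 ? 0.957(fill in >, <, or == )>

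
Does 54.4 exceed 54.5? No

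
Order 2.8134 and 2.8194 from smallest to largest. 2.8134, 2.8194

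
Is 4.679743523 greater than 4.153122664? Yes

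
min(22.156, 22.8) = 22.156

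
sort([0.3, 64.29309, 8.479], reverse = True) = [64.29309, 8.479, 0.3]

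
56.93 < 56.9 False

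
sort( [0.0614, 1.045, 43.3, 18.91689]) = [0.0614, 1.045, 18.91689, 43.3]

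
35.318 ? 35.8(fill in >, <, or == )<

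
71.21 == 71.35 False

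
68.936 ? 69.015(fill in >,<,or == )<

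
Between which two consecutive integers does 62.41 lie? 62 and 63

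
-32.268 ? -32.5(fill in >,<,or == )>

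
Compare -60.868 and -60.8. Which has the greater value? -60.8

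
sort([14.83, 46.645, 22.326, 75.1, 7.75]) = [7.75, 14.83, 22.326, 46.645, 75.1]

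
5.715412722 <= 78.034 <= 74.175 False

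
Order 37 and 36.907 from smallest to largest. 36.907, 37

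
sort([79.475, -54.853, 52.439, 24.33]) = [-54.853, 24.33, 52.439, 79.475]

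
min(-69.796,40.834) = -69.796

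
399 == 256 False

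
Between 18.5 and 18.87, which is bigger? 18.87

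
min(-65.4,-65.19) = -65.4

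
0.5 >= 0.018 True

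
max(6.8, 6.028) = 6.8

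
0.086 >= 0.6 False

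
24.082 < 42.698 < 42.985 True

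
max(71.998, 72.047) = 72.047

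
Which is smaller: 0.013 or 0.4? 0.013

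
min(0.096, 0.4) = 0.096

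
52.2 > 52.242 False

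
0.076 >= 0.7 False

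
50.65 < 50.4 False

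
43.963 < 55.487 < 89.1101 True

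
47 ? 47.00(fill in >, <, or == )==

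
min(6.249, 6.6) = 6.249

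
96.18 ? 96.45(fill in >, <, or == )<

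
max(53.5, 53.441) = 53.5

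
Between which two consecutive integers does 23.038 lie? 23 and 24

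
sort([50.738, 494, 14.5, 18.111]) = [14.5, 18.111, 50.738, 494]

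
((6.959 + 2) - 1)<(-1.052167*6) False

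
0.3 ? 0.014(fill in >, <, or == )>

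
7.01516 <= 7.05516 True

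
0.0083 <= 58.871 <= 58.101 False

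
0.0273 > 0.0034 True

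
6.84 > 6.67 True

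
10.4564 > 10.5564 False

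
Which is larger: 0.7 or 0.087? 0.7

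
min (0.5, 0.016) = 0.016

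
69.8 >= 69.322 True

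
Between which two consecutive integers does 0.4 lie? 0 and 1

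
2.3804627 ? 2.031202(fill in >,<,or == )>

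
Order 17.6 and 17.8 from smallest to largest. 17.6, 17.8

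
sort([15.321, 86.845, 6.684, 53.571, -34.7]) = [-34.7, 6.684, 15.321, 53.571, 86.845]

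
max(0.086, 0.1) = 0.1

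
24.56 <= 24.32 False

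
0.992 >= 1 False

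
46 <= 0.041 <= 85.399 False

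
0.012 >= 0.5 False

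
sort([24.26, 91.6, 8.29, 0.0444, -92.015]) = [-92.015, 0.0444, 8.29, 24.26, 91.6]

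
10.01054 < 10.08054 True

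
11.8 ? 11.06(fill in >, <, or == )>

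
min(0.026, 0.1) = 0.026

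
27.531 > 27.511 True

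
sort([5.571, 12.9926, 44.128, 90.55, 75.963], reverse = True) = [90.55, 75.963, 44.128, 12.9926, 5.571]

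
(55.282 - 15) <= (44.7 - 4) True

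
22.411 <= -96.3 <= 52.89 False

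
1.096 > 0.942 True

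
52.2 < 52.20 False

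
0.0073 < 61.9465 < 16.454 False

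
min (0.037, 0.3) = 0.037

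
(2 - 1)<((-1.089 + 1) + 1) False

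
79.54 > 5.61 True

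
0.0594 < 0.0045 False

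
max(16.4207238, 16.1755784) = 16.4207238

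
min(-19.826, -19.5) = -19.826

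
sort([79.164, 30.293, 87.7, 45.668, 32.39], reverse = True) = [87.7, 79.164, 45.668, 32.39, 30.293]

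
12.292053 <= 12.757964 True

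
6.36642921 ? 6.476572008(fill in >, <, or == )<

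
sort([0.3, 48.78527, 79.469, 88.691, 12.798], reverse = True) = [88.691, 79.469, 48.78527, 12.798, 0.3]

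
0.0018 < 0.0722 True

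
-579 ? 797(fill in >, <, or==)<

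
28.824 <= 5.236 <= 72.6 False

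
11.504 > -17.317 True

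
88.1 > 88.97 False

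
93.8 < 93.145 False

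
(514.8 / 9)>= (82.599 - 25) False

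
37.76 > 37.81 False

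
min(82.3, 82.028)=82.028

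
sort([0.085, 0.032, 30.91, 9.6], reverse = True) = [30.91, 9.6, 0.085, 0.032]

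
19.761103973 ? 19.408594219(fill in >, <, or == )>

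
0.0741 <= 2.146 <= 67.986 True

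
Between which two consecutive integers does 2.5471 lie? 2 and 3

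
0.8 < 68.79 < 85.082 True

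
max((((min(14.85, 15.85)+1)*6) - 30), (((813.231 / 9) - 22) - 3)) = 65.359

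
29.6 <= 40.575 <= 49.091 True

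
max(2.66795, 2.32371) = 2.66795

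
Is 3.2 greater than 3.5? No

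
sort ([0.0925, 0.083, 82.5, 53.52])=[0.083, 0.0925, 53.52, 82.5]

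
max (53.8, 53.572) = 53.8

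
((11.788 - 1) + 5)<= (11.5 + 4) False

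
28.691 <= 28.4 False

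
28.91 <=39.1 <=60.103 True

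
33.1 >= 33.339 False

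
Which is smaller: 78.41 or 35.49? 35.49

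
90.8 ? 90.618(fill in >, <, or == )>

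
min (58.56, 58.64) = 58.56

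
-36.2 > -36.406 True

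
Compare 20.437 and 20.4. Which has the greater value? 20.437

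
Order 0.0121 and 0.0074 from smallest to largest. 0.0074, 0.0121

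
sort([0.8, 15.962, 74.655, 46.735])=[0.8, 15.962, 46.735, 74.655]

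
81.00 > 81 False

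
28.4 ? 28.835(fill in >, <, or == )<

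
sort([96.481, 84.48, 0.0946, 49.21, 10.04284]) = [0.0946, 10.04284, 49.21, 84.48, 96.481]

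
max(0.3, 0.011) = 0.3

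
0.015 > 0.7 False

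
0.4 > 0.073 True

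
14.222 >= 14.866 False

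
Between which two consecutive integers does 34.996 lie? 34 and 35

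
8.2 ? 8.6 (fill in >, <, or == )<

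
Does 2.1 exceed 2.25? No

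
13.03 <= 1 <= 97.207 False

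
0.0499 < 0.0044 False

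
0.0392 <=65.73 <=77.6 True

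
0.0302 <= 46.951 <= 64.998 True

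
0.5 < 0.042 False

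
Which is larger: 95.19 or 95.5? 95.5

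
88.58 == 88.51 False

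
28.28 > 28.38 False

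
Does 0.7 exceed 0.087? Yes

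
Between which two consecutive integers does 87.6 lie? 87 and 88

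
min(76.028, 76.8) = 76.028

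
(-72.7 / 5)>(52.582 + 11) False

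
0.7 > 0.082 True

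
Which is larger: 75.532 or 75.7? 75.7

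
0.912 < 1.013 True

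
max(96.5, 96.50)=96.50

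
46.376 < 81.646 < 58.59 False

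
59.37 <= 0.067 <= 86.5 False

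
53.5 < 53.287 False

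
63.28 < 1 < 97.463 False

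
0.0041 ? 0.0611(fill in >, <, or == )<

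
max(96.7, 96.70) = 96.70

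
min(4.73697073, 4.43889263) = 4.43889263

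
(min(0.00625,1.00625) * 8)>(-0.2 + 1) False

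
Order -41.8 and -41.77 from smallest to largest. -41.8, -41.77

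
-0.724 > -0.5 False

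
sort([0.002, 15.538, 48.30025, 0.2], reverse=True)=[48.30025, 15.538, 0.2, 0.002]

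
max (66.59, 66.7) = 66.7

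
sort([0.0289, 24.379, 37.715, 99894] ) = [0.0289, 24.379, 37.715, 99894]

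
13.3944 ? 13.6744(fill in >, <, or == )<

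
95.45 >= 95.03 True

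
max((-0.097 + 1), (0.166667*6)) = 1.000002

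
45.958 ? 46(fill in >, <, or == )<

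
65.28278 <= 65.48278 True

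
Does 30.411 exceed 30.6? No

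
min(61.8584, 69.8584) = 61.8584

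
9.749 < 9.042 False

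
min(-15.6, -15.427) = -15.6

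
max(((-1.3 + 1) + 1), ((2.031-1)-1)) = 0.7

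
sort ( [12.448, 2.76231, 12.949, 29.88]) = [2.76231, 12.448, 12.949, 29.88]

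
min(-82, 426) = -82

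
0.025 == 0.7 False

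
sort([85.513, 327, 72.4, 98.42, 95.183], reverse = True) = [327, 98.42, 95.183, 85.513, 72.4]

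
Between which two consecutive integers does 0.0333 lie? 0 and 1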